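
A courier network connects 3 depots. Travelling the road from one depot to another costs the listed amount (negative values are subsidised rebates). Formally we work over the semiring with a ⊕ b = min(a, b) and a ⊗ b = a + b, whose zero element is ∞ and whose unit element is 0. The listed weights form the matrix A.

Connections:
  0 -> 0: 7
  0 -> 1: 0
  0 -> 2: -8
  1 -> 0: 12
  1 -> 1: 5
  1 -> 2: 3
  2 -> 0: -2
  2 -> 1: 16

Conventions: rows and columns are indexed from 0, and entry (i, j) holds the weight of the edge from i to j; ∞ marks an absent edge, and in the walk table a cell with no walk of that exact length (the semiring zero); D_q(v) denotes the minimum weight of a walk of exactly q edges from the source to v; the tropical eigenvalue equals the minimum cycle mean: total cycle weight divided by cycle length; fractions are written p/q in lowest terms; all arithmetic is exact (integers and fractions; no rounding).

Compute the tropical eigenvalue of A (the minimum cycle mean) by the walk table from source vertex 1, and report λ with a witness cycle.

q=0: [∞, 0, ∞]
q=1: [12, 5, 3]
q=2: [1, 10, 4]
q=3: [2, 1, -7]
Optimal cycle mean attained by: cycle 0->2->0, total (-8) + (-2), length 2.
Answer: λ = -5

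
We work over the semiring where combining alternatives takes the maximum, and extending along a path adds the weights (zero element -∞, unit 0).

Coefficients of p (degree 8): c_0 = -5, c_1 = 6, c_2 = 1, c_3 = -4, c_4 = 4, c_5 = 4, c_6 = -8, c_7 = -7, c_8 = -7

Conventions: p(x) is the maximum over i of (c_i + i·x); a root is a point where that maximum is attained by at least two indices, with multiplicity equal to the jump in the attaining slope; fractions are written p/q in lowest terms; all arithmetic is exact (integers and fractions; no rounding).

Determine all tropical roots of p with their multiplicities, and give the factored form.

hull edge (i=0, c=-5) to (i=1, c=6): slope 11, span 1
hull edge (i=1, c=6) to (i=5, c=4): slope -1/2, span 4
hull edge (i=5, c=4) to (i=8, c=-7): slope -11/3, span 3
Factored form: p(x) = -7 ⊗ (x ⊕ (-11)) ⊗ (x ⊕ 1/2) ⊗ (x ⊕ 1/2) ⊗ (x ⊕ 1/2) ⊗ (x ⊕ 1/2) ⊗ (x ⊕ 11/3) ⊗ (x ⊕ 11/3) ⊗ (x ⊕ 11/3)
Answer: roots = -11 (mult 1), 1/2 (mult 4), 11/3 (mult 3)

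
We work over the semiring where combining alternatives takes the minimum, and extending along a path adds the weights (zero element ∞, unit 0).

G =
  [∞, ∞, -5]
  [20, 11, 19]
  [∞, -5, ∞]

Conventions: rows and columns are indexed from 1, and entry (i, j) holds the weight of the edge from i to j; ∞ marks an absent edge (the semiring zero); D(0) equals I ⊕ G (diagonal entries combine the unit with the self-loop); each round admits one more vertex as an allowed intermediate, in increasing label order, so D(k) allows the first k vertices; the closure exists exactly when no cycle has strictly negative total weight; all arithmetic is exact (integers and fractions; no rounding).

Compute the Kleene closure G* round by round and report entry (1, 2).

D(0):
  [0, ∞, -5]
  [20, 0, 19]
  [∞, -5, 0]
D(1):
  [0, ∞, -5]
  [20, 0, 15]
  [∞, -5, 0]
D(2):
  [0, ∞, -5]
  [20, 0, 15]
  [15, -5, 0]
D(3):
  [0, -10, -5]
  [20, 0, 15]
  [15, -5, 0]
Answer: G*[1][2] = -10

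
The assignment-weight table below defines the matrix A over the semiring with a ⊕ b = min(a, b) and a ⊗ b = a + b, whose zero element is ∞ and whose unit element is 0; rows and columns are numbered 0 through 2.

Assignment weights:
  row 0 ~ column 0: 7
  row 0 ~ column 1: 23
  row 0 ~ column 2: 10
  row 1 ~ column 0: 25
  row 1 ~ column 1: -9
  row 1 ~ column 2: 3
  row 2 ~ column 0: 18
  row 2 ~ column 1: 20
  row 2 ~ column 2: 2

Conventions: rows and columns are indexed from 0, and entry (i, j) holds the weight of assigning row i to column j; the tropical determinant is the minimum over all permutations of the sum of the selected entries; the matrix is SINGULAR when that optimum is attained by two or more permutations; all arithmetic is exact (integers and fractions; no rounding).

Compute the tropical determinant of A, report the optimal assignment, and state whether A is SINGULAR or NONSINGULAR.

σ = (0, 1, 2): 7 + (-9) + 2 = 0
σ = (0, 2, 1): 7 + 3 + 20 = 30
σ = (1, 0, 2): 23 + 25 + 2 = 50
σ = (1, 2, 0): 23 + 3 + 18 = 44
σ = (2, 0, 1): 10 + 25 + 20 = 55
σ = (2, 1, 0): 10 + (-9) + 18 = 19
Optimal value attained by: σ = (0, 1, 2).
Answer: det⊕(A) = 0; verdict: NONSINGULAR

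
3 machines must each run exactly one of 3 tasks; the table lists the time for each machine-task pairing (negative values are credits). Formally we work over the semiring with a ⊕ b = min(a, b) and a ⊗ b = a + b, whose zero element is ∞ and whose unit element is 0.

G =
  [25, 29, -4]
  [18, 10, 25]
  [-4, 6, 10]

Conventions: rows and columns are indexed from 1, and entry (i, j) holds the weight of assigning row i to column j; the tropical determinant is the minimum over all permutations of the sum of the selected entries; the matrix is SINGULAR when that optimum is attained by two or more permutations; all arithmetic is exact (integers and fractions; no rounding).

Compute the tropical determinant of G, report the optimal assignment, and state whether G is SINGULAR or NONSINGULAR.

σ = (1, 2, 3): 25 + 10 + 10 = 45
σ = (1, 3, 2): 25 + 25 + 6 = 56
σ = (2, 1, 3): 29 + 18 + 10 = 57
σ = (2, 3, 1): 29 + 25 + (-4) = 50
σ = (3, 1, 2): (-4) + 18 + 6 = 20
σ = (3, 2, 1): (-4) + 10 + (-4) = 2
Optimal value attained by: σ = (3, 2, 1).
Answer: det⊕(G) = 2; verdict: NONSINGULAR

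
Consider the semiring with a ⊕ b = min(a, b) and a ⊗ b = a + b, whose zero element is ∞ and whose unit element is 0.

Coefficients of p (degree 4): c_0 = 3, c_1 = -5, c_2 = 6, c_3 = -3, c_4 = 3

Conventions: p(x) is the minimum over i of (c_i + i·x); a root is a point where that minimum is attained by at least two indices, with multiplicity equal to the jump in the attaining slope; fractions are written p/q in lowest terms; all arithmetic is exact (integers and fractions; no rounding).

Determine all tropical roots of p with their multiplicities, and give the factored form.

hull edge (i=0, c=3) to (i=1, c=-5): slope -8, span 1
hull edge (i=1, c=-5) to (i=3, c=-3): slope 1, span 2
hull edge (i=3, c=-3) to (i=4, c=3): slope 6, span 1
Factored form: p(x) = 3 ⊗ (x ⊕ (-6)) ⊗ (x ⊕ (-1)) ⊗ (x ⊕ (-1)) ⊗ (x ⊕ 8)
Answer: roots = -6 (mult 1), -1 (mult 2), 8 (mult 1)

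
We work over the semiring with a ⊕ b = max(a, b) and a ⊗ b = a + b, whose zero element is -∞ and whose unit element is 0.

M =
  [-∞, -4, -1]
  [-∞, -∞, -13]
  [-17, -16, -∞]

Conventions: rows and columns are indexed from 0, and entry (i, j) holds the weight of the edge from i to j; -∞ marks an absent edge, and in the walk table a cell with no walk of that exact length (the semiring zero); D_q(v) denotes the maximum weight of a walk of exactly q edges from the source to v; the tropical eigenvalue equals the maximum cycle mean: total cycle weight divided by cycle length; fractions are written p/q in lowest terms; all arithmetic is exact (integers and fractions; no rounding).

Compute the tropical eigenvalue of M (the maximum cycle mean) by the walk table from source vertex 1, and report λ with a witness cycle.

q=0: [-∞, 0, -∞]
q=1: [-∞, -∞, -13]
q=2: [-30, -29, -∞]
q=3: [-∞, -34, -31]
Optimal cycle mean attained by: cycle 0->2->0, total (-1) + (-17), length 2.
Answer: λ = -9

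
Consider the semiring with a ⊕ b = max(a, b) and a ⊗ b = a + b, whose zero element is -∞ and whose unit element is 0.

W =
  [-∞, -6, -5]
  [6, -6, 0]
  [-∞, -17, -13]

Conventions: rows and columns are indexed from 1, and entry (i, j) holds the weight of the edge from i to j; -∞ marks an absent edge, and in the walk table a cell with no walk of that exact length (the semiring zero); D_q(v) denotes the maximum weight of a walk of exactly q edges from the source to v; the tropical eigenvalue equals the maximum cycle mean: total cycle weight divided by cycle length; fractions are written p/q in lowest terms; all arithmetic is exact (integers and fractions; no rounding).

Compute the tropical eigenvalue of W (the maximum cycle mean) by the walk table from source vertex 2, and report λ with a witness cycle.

q=0: [-∞, 0, -∞]
q=1: [6, -6, 0]
q=2: [0, 0, 1]
q=3: [6, -6, 0]
Optimal cycle mean attained by: cycle 1->2->1, total (-6) + 6, length 2.
Answer: λ = 0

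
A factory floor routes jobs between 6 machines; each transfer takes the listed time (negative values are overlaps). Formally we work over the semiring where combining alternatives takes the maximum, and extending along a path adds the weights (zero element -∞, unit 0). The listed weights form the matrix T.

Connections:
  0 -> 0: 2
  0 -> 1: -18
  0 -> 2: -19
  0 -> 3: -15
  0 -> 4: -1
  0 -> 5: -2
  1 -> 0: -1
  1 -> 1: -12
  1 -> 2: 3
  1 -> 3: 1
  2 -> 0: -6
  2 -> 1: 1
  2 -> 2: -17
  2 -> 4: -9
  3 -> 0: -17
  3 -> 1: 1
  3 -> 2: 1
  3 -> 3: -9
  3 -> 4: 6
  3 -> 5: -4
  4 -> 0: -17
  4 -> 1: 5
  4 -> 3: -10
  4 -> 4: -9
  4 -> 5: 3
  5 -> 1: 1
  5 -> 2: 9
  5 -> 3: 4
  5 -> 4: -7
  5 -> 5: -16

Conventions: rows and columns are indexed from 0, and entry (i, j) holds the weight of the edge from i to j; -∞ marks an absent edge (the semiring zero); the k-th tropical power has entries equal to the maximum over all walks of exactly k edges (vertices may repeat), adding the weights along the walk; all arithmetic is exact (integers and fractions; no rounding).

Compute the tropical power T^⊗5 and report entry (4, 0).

T^⊗2:
  [4, 4, 7, 2, 1, 2]
  [1, 4, 2, -8, 7, -3]
  [0, -4, 4, 2, -7, -6]
  [0, 11, 5, 2, -3, 9]
  [4, 4, 12, 7, -4, -6]
  [3, 10, 5, 2, 10, 0]
T^⊗3:
  [6, 8, 11, 6, 8, 4]
  [3, 12, 7, 5, 0, 10]
  [2, 5, 3, -2, 8, -2]
  [10, 10, 18, 13, 8, 0]
  [6, 13, 8, 5, 13, 3]
  [9, 15, 13, 11, 8, 13]
T^⊗4:
  [8, 13, 13, 9, 12, 11]
  [11, 11, 19, 14, 11, 3]
  [4, 13, 8, 6, 4, 11]
  [12, 19, 14, 11, 19, 11]
  [12, 18, 16, 14, 11, 16]
  [14, 14, 22, 17, 17, 11]
T^⊗5:
  [12, 17, 20, 15, 15, 15]
  [13, 20, 15, 12, 20, 14]
  [12, 12, 20, 15, 12, 7]
  [18, 24, 22, 20, 17, 22]
  [17, 17, 25, 20, 20, 14]
  [16, 23, 20, 15, 23, 20]
Key observation: the optimum is the walk 4->5->3->4->1->0, with weight 3 + 4 + 6 + 5 + (-1) = 17.
Optimal value attained by: walk 4->5->3->4->1->0.
Answer: (T^⊗5)[4][0] = 17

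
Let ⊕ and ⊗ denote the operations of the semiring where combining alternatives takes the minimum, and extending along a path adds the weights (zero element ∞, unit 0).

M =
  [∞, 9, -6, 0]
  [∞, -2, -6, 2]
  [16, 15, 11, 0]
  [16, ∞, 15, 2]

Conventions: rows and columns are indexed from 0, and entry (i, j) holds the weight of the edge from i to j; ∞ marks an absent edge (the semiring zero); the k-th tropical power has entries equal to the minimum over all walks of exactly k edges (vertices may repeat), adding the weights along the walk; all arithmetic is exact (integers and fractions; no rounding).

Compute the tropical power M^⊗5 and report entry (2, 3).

M^⊗2:
  [10, 7, 3, -6]
  [10, -4, -8, -6]
  [16, 13, 9, 2]
  [18, 25, 10, 4]
M^⊗3:
  [10, 5, 1, -4]
  [8, -6, -10, -8]
  [18, 11, 7, 4]
  [20, 23, 12, 6]
M^⊗4:
  [12, 3, -1, -2]
  [6, -8, -12, -10]
  [20, 9, 5, 6]
  [22, 21, 14, 8]
M^⊗5:
  [14, 1, -3, -1]
  [4, -10, -14, -12]
  [21, 7, 3, 5]
  [24, 19, 15, 10]
Key observation: the optimum is the walk 2->1->1->1->2->3, with weight 15 + (-2) + (-2) + (-6) + 0 = 5.
Optimal value attained by: walk 2->1->1->1->2->3.
Answer: (M^⊗5)[2][3] = 5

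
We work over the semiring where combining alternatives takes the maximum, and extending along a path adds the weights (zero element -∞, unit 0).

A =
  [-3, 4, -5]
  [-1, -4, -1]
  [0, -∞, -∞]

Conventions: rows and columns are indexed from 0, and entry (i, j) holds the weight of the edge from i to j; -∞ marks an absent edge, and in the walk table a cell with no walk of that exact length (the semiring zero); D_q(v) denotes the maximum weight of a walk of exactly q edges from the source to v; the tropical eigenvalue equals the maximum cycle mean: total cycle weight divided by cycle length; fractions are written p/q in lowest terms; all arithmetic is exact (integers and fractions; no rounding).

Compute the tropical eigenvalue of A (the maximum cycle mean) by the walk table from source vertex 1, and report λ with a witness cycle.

q=0: [-∞, 0, -∞]
q=1: [-1, -4, -1]
q=2: [-1, 3, -5]
q=3: [2, 3, 2]
Optimal cycle mean attained by: cycle 0->1->0, total 4 + (-1), length 2.
Answer: λ = 3/2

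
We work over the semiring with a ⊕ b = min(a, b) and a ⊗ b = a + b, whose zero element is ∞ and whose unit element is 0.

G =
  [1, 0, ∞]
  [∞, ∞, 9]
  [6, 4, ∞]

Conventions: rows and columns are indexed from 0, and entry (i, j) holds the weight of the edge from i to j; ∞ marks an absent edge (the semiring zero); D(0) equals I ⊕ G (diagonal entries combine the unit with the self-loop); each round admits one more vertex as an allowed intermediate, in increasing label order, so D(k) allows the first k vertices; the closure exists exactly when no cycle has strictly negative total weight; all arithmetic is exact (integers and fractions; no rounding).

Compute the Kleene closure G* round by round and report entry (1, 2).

D(0):
  [0, 0, ∞]
  [∞, 0, 9]
  [6, 4, 0]
D(1):
  [0, 0, ∞]
  [∞, 0, 9]
  [6, 4, 0]
D(2):
  [0, 0, 9]
  [∞, 0, 9]
  [6, 4, 0]
D(3):
  [0, 0, 9]
  [15, 0, 9]
  [6, 4, 0]
Answer: G*[1][2] = 9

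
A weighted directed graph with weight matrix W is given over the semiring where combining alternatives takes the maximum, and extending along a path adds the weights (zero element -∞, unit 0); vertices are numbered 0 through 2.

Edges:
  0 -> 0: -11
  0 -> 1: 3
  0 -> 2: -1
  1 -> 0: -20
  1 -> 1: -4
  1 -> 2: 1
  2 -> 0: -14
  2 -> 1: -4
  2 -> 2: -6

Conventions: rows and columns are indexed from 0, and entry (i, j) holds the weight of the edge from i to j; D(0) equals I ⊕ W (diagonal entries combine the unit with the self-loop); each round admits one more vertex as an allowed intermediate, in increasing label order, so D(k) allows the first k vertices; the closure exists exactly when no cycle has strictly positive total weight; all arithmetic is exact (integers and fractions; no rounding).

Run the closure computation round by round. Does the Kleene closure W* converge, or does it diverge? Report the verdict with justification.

D(0):
  [0, 3, -1]
  [-20, 0, 1]
  [-14, -4, 0]
D(1):
  [0, 3, -1]
  [-20, 0, 1]
  [-14, -4, 0]
D(2):
  [0, 3, 4]
  [-20, 0, 1]
  [-14, -4, 0]
D(3):
  [0, 3, 4]
  [-13, 0, 1]
  [-14, -4, 0]
Key observation: every diagonal entry stays at the unit through all rounds, so no improving cycle exists.
Answer: CONVERGES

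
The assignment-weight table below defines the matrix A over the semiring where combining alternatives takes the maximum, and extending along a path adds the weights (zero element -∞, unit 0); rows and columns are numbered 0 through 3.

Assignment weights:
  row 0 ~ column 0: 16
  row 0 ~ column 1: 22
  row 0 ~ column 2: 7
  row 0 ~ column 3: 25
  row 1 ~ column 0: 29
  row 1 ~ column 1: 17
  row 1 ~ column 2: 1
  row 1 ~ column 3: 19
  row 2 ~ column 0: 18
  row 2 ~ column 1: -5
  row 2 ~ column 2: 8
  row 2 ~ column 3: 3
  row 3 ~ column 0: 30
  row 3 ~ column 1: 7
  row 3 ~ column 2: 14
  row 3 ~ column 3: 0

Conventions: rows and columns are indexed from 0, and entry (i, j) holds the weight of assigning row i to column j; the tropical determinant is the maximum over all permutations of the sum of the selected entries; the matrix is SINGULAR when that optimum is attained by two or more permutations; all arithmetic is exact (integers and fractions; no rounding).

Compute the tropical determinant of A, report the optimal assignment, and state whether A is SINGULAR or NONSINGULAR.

σ = (0, 1, 2, 3): 16 + 17 + 8 + 0 = 41
σ = (0, 1, 3, 2): 16 + 17 + 3 + 14 = 50
σ = (0, 2, 1, 3): 16 + 1 + (-5) + 0 = 12
σ = (0, 2, 3, 1): 16 + 1 + 3 + 7 = 27
σ = (0, 3, 1, 2): 16 + 19 + (-5) + 14 = 44
σ = (0, 3, 2, 1): 16 + 19 + 8 + 7 = 50
σ = (1, 0, 2, 3): 22 + 29 + 8 + 0 = 59
σ = (1, 0, 3, 2): 22 + 29 + 3 + 14 = 68
σ = (1, 2, 0, 3): 22 + 1 + 18 + 0 = 41
σ = (1, 2, 3, 0): 22 + 1 + 3 + 30 = 56
σ = (1, 3, 0, 2): 22 + 19 + 18 + 14 = 73
σ = (1, 3, 2, 0): 22 + 19 + 8 + 30 = 79
σ = (2, 0, 1, 3): 7 + 29 + (-5) + 0 = 31
σ = (2, 0, 3, 1): 7 + 29 + 3 + 7 = 46
σ = (2, 1, 0, 3): 7 + 17 + 18 + 0 = 42
σ = (2, 1, 3, 0): 7 + 17 + 3 + 30 = 57
σ = (2, 3, 0, 1): 7 + 19 + 18 + 7 = 51
σ = (2, 3, 1, 0): 7 + 19 + (-5) + 30 = 51
σ = (3, 0, 1, 2): 25 + 29 + (-5) + 14 = 63
σ = (3, 0, 2, 1): 25 + 29 + 8 + 7 = 69
σ = (3, 1, 0, 2): 25 + 17 + 18 + 14 = 74
σ = (3, 1, 2, 0): 25 + 17 + 8 + 30 = 80
σ = (3, 2, 0, 1): 25 + 1 + 18 + 7 = 51
σ = (3, 2, 1, 0): 25 + 1 + (-5) + 30 = 51
Optimal value attained by: σ = (3, 1, 2, 0).
Answer: det⊕(A) = 80; verdict: NONSINGULAR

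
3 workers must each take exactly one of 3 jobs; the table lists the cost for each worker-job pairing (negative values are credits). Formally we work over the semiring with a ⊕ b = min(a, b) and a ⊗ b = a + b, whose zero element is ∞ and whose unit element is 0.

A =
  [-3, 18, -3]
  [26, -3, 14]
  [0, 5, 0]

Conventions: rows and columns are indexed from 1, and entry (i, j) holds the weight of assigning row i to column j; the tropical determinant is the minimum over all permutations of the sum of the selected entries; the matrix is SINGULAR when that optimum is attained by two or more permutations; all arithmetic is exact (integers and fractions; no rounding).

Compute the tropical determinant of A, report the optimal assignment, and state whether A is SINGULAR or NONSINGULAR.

σ = (1, 2, 3): (-3) + (-3) + 0 = -6
σ = (1, 3, 2): (-3) + 14 + 5 = 16
σ = (2, 1, 3): 18 + 26 + 0 = 44
σ = (2, 3, 1): 18 + 14 + 0 = 32
σ = (3, 1, 2): (-3) + 26 + 5 = 28
σ = (3, 2, 1): (-3) + (-3) + 0 = -6
Optimal value attained by: σ = (1, 2, 3).
Answer: det⊕(A) = -6; verdict: SINGULAR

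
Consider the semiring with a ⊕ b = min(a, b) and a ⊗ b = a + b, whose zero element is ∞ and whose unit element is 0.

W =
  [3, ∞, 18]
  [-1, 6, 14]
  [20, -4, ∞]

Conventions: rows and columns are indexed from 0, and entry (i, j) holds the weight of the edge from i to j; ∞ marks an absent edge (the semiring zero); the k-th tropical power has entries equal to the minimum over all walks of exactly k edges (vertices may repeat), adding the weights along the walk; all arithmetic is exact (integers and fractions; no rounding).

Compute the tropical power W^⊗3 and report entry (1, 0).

W^⊗2:
  [6, 14, 21]
  [2, 10, 17]
  [-5, 2, 10]
W^⊗3:
  [9, 17, 24]
  [5, 13, 20]
  [-2, 6, 13]
Key observation: the optimum is the walk 1->0->0->0, with weight (-1) + 3 + 3 = 5.
Optimal value attained by: walk 1->0->0->0.
Answer: (W^⊗3)[1][0] = 5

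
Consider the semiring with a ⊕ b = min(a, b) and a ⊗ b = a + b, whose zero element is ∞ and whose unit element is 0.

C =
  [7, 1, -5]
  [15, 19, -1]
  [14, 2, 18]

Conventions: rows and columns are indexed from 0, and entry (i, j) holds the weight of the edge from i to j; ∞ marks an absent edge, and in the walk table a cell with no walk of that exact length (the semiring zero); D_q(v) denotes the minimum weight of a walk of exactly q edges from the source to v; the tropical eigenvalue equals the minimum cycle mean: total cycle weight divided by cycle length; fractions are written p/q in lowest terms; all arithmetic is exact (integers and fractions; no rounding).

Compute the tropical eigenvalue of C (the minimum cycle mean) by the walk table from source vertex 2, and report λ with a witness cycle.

q=0: [∞, ∞, 0]
q=1: [14, 2, 18]
q=2: [17, 15, 1]
q=3: [15, 3, 12]
Optimal cycle mean attained by: cycle 1->2->1, total (-1) + 2, length 2.
Answer: λ = 1/2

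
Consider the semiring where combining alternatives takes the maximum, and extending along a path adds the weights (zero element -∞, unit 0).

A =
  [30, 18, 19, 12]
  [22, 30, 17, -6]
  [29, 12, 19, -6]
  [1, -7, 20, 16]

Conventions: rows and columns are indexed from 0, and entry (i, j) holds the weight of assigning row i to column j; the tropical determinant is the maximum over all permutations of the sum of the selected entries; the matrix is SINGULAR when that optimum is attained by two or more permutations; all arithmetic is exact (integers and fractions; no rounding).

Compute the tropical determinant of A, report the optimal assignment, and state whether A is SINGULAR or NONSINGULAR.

σ = (0, 1, 2, 3): 30 + 30 + 19 + 16 = 95
σ = (0, 1, 3, 2): 30 + 30 + (-6) + 20 = 74
σ = (0, 2, 1, 3): 30 + 17 + 12 + 16 = 75
σ = (0, 2, 3, 1): 30 + 17 + (-6) + (-7) = 34
σ = (0, 3, 1, 2): 30 + (-6) + 12 + 20 = 56
σ = (0, 3, 2, 1): 30 + (-6) + 19 + (-7) = 36
σ = (1, 0, 2, 3): 18 + 22 + 19 + 16 = 75
σ = (1, 0, 3, 2): 18 + 22 + (-6) + 20 = 54
σ = (1, 2, 0, 3): 18 + 17 + 29 + 16 = 80
σ = (1, 2, 3, 0): 18 + 17 + (-6) + 1 = 30
σ = (1, 3, 0, 2): 18 + (-6) + 29 + 20 = 61
σ = (1, 3, 2, 0): 18 + (-6) + 19 + 1 = 32
σ = (2, 0, 1, 3): 19 + 22 + 12 + 16 = 69
σ = (2, 0, 3, 1): 19 + 22 + (-6) + (-7) = 28
σ = (2, 1, 0, 3): 19 + 30 + 29 + 16 = 94
σ = (2, 1, 3, 0): 19 + 30 + (-6) + 1 = 44
σ = (2, 3, 0, 1): 19 + (-6) + 29 + (-7) = 35
σ = (2, 3, 1, 0): 19 + (-6) + 12 + 1 = 26
σ = (3, 0, 1, 2): 12 + 22 + 12 + 20 = 66
σ = (3, 0, 2, 1): 12 + 22 + 19 + (-7) = 46
σ = (3, 1, 0, 2): 12 + 30 + 29 + 20 = 91
σ = (3, 1, 2, 0): 12 + 30 + 19 + 1 = 62
σ = (3, 2, 0, 1): 12 + 17 + 29 + (-7) = 51
σ = (3, 2, 1, 0): 12 + 17 + 12 + 1 = 42
Optimal value attained by: σ = (0, 1, 2, 3).
Answer: det⊕(A) = 95; verdict: NONSINGULAR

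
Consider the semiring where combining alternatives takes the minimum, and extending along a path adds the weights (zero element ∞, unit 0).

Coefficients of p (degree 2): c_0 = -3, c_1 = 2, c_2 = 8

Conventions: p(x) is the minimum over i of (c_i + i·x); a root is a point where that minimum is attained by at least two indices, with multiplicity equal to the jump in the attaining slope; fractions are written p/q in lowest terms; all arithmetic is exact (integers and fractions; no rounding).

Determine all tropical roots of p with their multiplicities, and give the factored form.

hull edge (i=0, c=-3) to (i=1, c=2): slope 5, span 1
hull edge (i=1, c=2) to (i=2, c=8): slope 6, span 1
Factored form: p(x) = 8 ⊗ (x ⊕ (-6)) ⊗ (x ⊕ (-5))
Answer: roots = -6 (mult 1), -5 (mult 1)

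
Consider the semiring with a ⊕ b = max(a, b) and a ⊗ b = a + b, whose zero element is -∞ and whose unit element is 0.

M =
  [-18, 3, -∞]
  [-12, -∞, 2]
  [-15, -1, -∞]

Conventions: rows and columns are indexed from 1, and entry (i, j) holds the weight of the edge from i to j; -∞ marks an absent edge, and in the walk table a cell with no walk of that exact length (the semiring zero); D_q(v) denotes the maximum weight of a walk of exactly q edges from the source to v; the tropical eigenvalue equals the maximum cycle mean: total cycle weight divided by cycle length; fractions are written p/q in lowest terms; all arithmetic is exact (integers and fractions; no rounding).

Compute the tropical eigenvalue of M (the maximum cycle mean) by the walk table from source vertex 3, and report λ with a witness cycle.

q=0: [-∞, -∞, 0]
q=1: [-15, -1, -∞]
q=2: [-13, -12, 1]
q=3: [-14, 0, -10]
Optimal cycle mean attained by: cycle 2->3->2, total 2 + (-1), length 2.
Answer: λ = 1/2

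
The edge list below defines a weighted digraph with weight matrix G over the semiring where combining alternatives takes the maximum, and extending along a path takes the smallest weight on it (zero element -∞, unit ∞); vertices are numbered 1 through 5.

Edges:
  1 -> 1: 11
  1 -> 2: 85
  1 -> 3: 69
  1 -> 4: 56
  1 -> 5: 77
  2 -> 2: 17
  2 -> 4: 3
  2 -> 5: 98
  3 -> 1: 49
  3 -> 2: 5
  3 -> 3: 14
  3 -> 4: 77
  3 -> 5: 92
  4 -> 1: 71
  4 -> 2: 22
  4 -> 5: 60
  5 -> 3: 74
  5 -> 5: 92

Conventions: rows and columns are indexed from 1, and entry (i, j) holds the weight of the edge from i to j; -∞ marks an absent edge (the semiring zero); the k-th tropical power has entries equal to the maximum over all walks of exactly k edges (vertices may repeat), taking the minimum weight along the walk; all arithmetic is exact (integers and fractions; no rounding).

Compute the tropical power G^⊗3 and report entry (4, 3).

G^⊗2:
  [56, 22, 74, 69, 85]
  [3, 17, 74, 3, 92]
  [71, 49, 74, 49, 92]
  [11, 71, 69, 56, 71]
  [49, 5, 74, 74, 92]
G^⊗3:
  [69, 56, 74, 74, 85]
  [49, 17, 74, 74, 92]
  [49, 71, 74, 74, 92]
  [56, 22, 71, 69, 71]
  [71, 49, 74, 74, 92]
Key observation: the optimum is the walk 4->1->5->3, with weight 71 min 77 min 74 = 71.
Optimal value attained by: walk 4->1->5->3.
Answer: (G^⊗3)[4][3] = 71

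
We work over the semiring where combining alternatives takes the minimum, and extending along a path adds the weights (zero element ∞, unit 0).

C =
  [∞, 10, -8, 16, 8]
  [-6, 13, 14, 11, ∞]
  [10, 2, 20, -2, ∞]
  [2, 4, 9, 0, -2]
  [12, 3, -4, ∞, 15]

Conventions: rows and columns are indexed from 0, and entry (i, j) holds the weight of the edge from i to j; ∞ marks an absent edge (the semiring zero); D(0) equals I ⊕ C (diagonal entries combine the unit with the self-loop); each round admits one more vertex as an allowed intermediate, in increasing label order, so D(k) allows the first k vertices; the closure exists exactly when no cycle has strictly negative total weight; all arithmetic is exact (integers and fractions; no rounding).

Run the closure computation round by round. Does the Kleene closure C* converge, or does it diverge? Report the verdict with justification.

D(0):
  [0, 10, -8, 16, 8]
  [-6, 0, 14, 11, ∞]
  [10, 2, 0, -2, ∞]
  [2, 4, 9, 0, -2]
  [12, 3, -4, ∞, 0]
D(1):
  [0, 10, -8, 16, 8]
  [-6, 0, -14, 10, 2]
  [10, 2, 0, -2, 18]
  [2, 4, -6, 0, -2]
  [12, 3, -4, 28, 0]
Detection: at round 2, diagonal entry (2, 2) turns strictly negative.
Key observation: the cycle 2->1->0->2 has total weight 2 + (-6) + (-8), which is strictly negative.
Answer: DIVERGES — negative cycle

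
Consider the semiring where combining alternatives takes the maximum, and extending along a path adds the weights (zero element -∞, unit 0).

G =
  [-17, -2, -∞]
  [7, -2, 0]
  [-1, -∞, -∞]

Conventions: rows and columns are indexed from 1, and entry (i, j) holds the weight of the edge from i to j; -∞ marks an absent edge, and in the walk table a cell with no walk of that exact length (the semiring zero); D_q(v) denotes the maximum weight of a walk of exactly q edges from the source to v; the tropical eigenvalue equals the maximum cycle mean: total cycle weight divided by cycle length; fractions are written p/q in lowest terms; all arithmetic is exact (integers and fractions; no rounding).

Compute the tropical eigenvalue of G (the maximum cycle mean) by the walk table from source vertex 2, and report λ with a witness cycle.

q=0: [-∞, 0, -∞]
q=1: [7, -2, 0]
q=2: [5, 5, -2]
q=3: [12, 3, 5]
Optimal cycle mean attained by: cycle 1->2->1, total (-2) + 7, length 2.
Answer: λ = 5/2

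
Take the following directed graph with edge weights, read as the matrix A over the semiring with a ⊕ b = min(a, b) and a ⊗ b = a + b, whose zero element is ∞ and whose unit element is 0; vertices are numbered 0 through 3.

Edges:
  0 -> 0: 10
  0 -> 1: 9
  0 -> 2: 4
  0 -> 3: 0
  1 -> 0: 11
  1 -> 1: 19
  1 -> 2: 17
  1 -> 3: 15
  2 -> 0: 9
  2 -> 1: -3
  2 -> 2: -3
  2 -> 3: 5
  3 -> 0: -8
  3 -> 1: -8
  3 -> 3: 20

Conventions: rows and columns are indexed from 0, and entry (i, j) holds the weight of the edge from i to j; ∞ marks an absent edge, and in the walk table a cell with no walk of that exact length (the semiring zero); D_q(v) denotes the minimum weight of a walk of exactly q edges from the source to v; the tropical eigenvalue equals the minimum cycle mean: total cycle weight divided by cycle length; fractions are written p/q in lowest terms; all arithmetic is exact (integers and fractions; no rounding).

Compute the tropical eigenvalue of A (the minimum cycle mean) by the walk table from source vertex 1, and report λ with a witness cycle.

q=0: [∞, 0, ∞, ∞]
q=1: [11, 19, 17, 15]
q=2: [7, 7, 14, 11]
q=3: [3, 3, 11, 7]
q=4: [-1, -1, 7, 3]
Optimal cycle mean attained by: cycle 0->3->0, total 0 + (-8), length 2.
Answer: λ = -4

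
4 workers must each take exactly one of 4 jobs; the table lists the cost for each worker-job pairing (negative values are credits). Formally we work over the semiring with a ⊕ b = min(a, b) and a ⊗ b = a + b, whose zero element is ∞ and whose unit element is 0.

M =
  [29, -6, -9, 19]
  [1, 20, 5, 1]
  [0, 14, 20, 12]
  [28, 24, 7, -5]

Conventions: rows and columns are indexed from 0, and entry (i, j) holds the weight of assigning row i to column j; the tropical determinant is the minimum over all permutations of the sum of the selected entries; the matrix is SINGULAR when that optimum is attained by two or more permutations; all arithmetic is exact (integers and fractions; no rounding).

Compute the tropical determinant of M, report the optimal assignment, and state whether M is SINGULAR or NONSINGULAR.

σ = (0, 1, 2, 3): 29 + 20 + 20 + (-5) = 64
σ = (0, 1, 3, 2): 29 + 20 + 12 + 7 = 68
σ = (0, 2, 1, 3): 29 + 5 + 14 + (-5) = 43
σ = (0, 2, 3, 1): 29 + 5 + 12 + 24 = 70
σ = (0, 3, 1, 2): 29 + 1 + 14 + 7 = 51
σ = (0, 3, 2, 1): 29 + 1 + 20 + 24 = 74
σ = (1, 0, 2, 3): (-6) + 1 + 20 + (-5) = 10
σ = (1, 0, 3, 2): (-6) + 1 + 12 + 7 = 14
σ = (1, 2, 0, 3): (-6) + 5 + 0 + (-5) = -6
σ = (1, 2, 3, 0): (-6) + 5 + 12 + 28 = 39
σ = (1, 3, 0, 2): (-6) + 1 + 0 + 7 = 2
σ = (1, 3, 2, 0): (-6) + 1 + 20 + 28 = 43
σ = (2, 0, 1, 3): (-9) + 1 + 14 + (-5) = 1
σ = (2, 0, 3, 1): (-9) + 1 + 12 + 24 = 28
σ = (2, 1, 0, 3): (-9) + 20 + 0 + (-5) = 6
σ = (2, 1, 3, 0): (-9) + 20 + 12 + 28 = 51
σ = (2, 3, 0, 1): (-9) + 1 + 0 + 24 = 16
σ = (2, 3, 1, 0): (-9) + 1 + 14 + 28 = 34
σ = (3, 0, 1, 2): 19 + 1 + 14 + 7 = 41
σ = (3, 0, 2, 1): 19 + 1 + 20 + 24 = 64
σ = (3, 1, 0, 2): 19 + 20 + 0 + 7 = 46
σ = (3, 1, 2, 0): 19 + 20 + 20 + 28 = 87
σ = (3, 2, 0, 1): 19 + 5 + 0 + 24 = 48
σ = (3, 2, 1, 0): 19 + 5 + 14 + 28 = 66
Optimal value attained by: σ = (1, 2, 0, 3).
Answer: det⊕(M) = -6; verdict: NONSINGULAR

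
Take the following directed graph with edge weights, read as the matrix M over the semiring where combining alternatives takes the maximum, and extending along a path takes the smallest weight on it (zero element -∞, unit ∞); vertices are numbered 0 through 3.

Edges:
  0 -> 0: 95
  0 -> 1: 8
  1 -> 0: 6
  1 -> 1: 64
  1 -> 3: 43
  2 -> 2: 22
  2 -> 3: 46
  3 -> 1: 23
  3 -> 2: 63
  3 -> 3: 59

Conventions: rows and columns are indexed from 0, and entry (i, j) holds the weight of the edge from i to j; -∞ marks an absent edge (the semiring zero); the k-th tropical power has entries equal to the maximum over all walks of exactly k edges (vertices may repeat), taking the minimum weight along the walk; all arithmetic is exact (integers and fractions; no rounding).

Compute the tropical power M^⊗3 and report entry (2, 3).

M^⊗2:
  [95, 8, -∞, 8]
  [6, 64, 43, 43]
  [-∞, 23, 46, 46]
  [6, 23, 59, 59]
M^⊗3:
  [95, 8, 8, 8]
  [6, 64, 43, 43]
  [6, 23, 46, 46]
  [6, 23, 59, 59]
Key observation: the optimum is the walk 2->3->3->3, with weight 46 min 59 min 59 = 46.
Optimal value attained by: walk 2->3->3->3.
Answer: (M^⊗3)[2][3] = 46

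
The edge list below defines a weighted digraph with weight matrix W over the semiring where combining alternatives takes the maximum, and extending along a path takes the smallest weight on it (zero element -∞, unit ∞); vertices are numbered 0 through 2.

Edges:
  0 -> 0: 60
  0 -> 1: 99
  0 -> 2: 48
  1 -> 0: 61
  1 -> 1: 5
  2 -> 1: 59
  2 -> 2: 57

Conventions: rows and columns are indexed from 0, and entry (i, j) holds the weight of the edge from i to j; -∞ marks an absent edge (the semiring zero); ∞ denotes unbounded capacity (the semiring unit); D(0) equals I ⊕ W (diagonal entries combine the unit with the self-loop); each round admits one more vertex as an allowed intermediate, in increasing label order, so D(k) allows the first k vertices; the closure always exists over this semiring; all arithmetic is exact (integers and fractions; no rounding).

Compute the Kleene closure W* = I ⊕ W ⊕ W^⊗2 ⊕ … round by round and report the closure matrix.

D(0):
  [∞, 99, 48]
  [61, ∞, -∞]
  [-∞, 59, ∞]
D(1):
  [∞, 99, 48]
  [61, ∞, 48]
  [-∞, 59, ∞]
D(2):
  [∞, 99, 48]
  [61, ∞, 48]
  [59, 59, ∞]
D(3):
  [∞, 99, 48]
  [61, ∞, 48]
  [59, 59, ∞]
Answer: W* = [[∞, 99, 48], [61, ∞, 48], [59, 59, ∞]]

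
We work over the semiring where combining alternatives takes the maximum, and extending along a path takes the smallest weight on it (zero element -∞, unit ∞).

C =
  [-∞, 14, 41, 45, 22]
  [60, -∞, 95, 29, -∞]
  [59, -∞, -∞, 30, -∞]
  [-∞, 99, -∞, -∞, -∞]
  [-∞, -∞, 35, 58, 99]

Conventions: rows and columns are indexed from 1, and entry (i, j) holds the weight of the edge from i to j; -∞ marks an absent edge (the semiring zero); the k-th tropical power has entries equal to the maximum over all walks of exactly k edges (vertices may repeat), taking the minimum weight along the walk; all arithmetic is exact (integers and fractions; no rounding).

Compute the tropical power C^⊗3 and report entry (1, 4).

C^⊗2:
  [41, 45, 22, 30, 22]
  [59, 29, 41, 45, 22]
  [-∞, 30, 41, 45, 22]
  [60, -∞, 95, 29, -∞]
  [35, 58, 35, 58, 99]
C^⊗3:
  [45, 30, 45, 41, 22]
  [41, 45, 41, 45, 22]
  [41, 45, 30, 30, 22]
  [59, 29, 41, 45, 22]
  [58, 58, 58, 58, 99]
Key observation: the optimum is the walk 1->3->1->4, with weight 41 min 59 min 45 = 41.
Optimal value attained by: walk 1->3->1->4.
Answer: (C^⊗3)[1][4] = 41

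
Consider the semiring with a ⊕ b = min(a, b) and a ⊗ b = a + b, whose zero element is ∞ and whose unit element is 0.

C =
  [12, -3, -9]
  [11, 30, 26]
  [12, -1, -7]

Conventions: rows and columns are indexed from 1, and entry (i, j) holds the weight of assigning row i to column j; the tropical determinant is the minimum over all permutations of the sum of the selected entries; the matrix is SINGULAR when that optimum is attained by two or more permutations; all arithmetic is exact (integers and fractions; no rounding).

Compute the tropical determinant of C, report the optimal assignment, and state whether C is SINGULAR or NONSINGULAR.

σ = (1, 2, 3): 12 + 30 + (-7) = 35
σ = (1, 3, 2): 12 + 26 + (-1) = 37
σ = (2, 1, 3): (-3) + 11 + (-7) = 1
σ = (2, 3, 1): (-3) + 26 + 12 = 35
σ = (3, 1, 2): (-9) + 11 + (-1) = 1
σ = (3, 2, 1): (-9) + 30 + 12 = 33
Optimal value attained by: σ = (2, 1, 3).
Answer: det⊕(C) = 1; verdict: SINGULAR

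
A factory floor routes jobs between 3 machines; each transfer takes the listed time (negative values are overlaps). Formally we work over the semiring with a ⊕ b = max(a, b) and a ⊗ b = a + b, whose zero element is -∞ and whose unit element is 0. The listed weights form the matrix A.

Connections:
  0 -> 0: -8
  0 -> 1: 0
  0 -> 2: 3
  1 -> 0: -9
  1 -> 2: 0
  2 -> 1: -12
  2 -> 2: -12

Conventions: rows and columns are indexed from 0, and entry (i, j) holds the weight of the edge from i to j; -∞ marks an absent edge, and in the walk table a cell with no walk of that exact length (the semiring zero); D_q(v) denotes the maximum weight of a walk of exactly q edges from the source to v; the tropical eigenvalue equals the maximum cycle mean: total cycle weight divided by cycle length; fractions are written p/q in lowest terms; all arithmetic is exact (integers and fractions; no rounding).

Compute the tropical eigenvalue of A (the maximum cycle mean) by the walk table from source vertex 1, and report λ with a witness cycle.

q=0: [-∞, 0, -∞]
q=1: [-9, -∞, 0]
q=2: [-17, -9, -6]
q=3: [-18, -17, -9]
Optimal cycle mean attained by: cycle 0->1->0, total 0 + (-9), length 2.
Answer: λ = -9/2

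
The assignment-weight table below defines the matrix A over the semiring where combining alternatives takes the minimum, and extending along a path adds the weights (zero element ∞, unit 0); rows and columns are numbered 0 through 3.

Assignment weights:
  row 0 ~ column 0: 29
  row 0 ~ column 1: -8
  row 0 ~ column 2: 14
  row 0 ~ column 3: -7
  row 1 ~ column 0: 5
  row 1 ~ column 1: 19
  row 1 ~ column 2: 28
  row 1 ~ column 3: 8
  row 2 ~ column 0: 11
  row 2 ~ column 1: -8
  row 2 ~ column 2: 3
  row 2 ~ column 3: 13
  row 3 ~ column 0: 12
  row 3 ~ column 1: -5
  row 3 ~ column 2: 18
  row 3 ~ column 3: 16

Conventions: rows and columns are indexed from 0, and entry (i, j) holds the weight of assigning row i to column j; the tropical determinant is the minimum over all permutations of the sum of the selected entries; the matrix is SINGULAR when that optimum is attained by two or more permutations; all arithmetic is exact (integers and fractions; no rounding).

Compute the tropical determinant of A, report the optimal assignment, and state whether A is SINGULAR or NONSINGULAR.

σ = (0, 1, 2, 3): 29 + 19 + 3 + 16 = 67
σ = (0, 1, 3, 2): 29 + 19 + 13 + 18 = 79
σ = (0, 2, 1, 3): 29 + 28 + (-8) + 16 = 65
σ = (0, 2, 3, 1): 29 + 28 + 13 + (-5) = 65
σ = (0, 3, 1, 2): 29 + 8 + (-8) + 18 = 47
σ = (0, 3, 2, 1): 29 + 8 + 3 + (-5) = 35
σ = (1, 0, 2, 3): (-8) + 5 + 3 + 16 = 16
σ = (1, 0, 3, 2): (-8) + 5 + 13 + 18 = 28
σ = (1, 2, 0, 3): (-8) + 28 + 11 + 16 = 47
σ = (1, 2, 3, 0): (-8) + 28 + 13 + 12 = 45
σ = (1, 3, 0, 2): (-8) + 8 + 11 + 18 = 29
σ = (1, 3, 2, 0): (-8) + 8 + 3 + 12 = 15
σ = (2, 0, 1, 3): 14 + 5 + (-8) + 16 = 27
σ = (2, 0, 3, 1): 14 + 5 + 13 + (-5) = 27
σ = (2, 1, 0, 3): 14 + 19 + 11 + 16 = 60
σ = (2, 1, 3, 0): 14 + 19 + 13 + 12 = 58
σ = (2, 3, 0, 1): 14 + 8 + 11 + (-5) = 28
σ = (2, 3, 1, 0): 14 + 8 + (-8) + 12 = 26
σ = (3, 0, 1, 2): (-7) + 5 + (-8) + 18 = 8
σ = (3, 0, 2, 1): (-7) + 5 + 3 + (-5) = -4
σ = (3, 1, 0, 2): (-7) + 19 + 11 + 18 = 41
σ = (3, 1, 2, 0): (-7) + 19 + 3 + 12 = 27
σ = (3, 2, 0, 1): (-7) + 28 + 11 + (-5) = 27
σ = (3, 2, 1, 0): (-7) + 28 + (-8) + 12 = 25
Optimal value attained by: σ = (3, 0, 2, 1).
Answer: det⊕(A) = -4; verdict: NONSINGULAR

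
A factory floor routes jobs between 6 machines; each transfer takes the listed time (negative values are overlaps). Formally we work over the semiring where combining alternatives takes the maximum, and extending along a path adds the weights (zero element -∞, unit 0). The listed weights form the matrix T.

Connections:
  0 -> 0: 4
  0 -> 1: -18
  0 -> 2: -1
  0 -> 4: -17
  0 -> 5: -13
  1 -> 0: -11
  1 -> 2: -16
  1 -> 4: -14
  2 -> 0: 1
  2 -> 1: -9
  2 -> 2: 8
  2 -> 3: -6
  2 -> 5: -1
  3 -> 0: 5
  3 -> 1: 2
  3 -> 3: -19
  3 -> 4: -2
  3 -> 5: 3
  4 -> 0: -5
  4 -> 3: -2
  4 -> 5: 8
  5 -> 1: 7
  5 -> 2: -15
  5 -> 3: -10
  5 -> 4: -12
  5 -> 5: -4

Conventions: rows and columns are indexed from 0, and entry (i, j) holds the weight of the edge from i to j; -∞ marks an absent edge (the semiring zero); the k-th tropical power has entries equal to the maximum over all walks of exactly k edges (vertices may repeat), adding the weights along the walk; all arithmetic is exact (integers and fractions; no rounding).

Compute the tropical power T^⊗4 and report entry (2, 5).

T^⊗2:
  [8, -6, 7, -7, -13, -2]
  [-7, -25, -8, -16, -28, -6]
  [9, 6, 16, 2, -8, 7]
  [9, 10, 4, -4, -9, 6]
  [3, 15, -6, -2, -4, 4]
  [-4, 3, -7, -14, -7, -4]
T^⊗3:
  [12, 5, 15, 1, -9, 6]
  [-3, 1, 0, -14, -18, -9]
  [17, 14, 24, 10, 0, 15]
  [13, 13, 12, -2, -4, 3]
  [7, 11, 2, -6, 1, 4]
  [0, 3, 1, -9, -11, 1]
T^⊗4:
  [16, 13, 23, 9, -1, 14]
  [1, -2, 8, -6, -13, -1]
  [25, 22, 32, 18, 8, 23]
  [17, 10, 20, 6, -1, 11]
  [11, 11, 10, -1, -3, 9]
  [4, 8, 9, -5, -11, 0]
Key observation: the optimum is the walk 2->2->2->2->5, with weight 8 + 8 + 8 + (-1) = 23.
Optimal value attained by: walk 2->2->2->2->5.
Answer: (T^⊗4)[2][5] = 23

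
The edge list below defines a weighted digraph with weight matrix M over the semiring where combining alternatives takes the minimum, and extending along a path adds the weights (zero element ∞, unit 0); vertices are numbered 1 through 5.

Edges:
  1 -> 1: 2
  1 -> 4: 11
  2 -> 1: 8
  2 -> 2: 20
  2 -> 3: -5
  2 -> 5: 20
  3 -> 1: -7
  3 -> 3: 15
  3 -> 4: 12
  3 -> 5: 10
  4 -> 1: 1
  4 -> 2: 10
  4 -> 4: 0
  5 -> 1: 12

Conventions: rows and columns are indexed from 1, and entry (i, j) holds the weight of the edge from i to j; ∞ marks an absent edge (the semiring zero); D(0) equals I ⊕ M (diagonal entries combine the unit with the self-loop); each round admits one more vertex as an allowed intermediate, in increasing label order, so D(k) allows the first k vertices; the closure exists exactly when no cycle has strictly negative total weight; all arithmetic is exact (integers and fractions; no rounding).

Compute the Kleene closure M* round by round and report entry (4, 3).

D(0):
  [0, ∞, ∞, 11, ∞]
  [8, 0, -5, ∞, 20]
  [-7, ∞, 0, 12, 10]
  [1, 10, ∞, 0, ∞]
  [12, ∞, ∞, ∞, 0]
D(1):
  [0, ∞, ∞, 11, ∞]
  [8, 0, -5, 19, 20]
  [-7, ∞, 0, 4, 10]
  [1, 10, ∞, 0, ∞]
  [12, ∞, ∞, 23, 0]
D(2):
  [0, ∞, ∞, 11, ∞]
  [8, 0, -5, 19, 20]
  [-7, ∞, 0, 4, 10]
  [1, 10, 5, 0, 30]
  [12, ∞, ∞, 23, 0]
D(3):
  [0, ∞, ∞, 11, ∞]
  [-12, 0, -5, -1, 5]
  [-7, ∞, 0, 4, 10]
  [-2, 10, 5, 0, 15]
  [12, ∞, ∞, 23, 0]
D(4):
  [0, 21, 16, 11, 26]
  [-12, 0, -5, -1, 5]
  [-7, 14, 0, 4, 10]
  [-2, 10, 5, 0, 15]
  [12, 33, 28, 23, 0]
D(5):
  [0, 21, 16, 11, 26]
  [-12, 0, -5, -1, 5]
  [-7, 14, 0, 4, 10]
  [-2, 10, 5, 0, 15]
  [12, 33, 28, 23, 0]
Answer: M*[4][3] = 5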